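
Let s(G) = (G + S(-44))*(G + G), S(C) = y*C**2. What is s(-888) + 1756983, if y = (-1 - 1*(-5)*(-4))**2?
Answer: -1512972105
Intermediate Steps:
y = 441 (y = (-1 + 5*(-4))**2 = (-1 - 20)**2 = (-21)**2 = 441)
S(C) = 441*C**2
s(G) = 2*G*(853776 + G) (s(G) = (G + 441*(-44)**2)*(G + G) = (G + 441*1936)*(2*G) = (G + 853776)*(2*G) = (853776 + G)*(2*G) = 2*G*(853776 + G))
s(-888) + 1756983 = 2*(-888)*(853776 - 888) + 1756983 = 2*(-888)*852888 + 1756983 = -1514729088 + 1756983 = -1512972105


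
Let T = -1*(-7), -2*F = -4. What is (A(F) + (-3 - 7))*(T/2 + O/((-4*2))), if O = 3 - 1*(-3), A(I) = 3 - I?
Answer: -99/4 ≈ -24.750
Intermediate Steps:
F = 2 (F = -1/2*(-4) = 2)
O = 6 (O = 3 + 3 = 6)
T = 7
(A(F) + (-3 - 7))*(T/2 + O/((-4*2))) = ((3 - 1*2) + (-3 - 7))*(7/2 + 6/((-4*2))) = ((3 - 2) - 10)*(7*(1/2) + 6/(-8)) = (1 - 10)*(7/2 + 6*(-1/8)) = -9*(7/2 - 3/4) = -9*11/4 = -99/4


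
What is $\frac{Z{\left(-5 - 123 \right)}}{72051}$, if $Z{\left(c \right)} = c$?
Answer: $- \frac{128}{72051} \approx -0.0017765$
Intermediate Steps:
$\frac{Z{\left(-5 - 123 \right)}}{72051} = \frac{-5 - 123}{72051} = \left(-5 - 123\right) \frac{1}{72051} = \left(-128\right) \frac{1}{72051} = - \frac{128}{72051}$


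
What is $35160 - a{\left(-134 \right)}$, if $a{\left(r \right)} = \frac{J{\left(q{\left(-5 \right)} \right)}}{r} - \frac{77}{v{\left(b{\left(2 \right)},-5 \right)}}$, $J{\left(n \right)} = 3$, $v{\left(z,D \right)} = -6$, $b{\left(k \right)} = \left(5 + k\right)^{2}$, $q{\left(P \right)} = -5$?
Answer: $\frac{7064585}{201} \approx 35147.0$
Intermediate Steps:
$a{\left(r \right)} = \frac{77}{6} + \frac{3}{r}$ ($a{\left(r \right)} = \frac{3}{r} - \frac{77}{-6} = \frac{3}{r} - - \frac{77}{6} = \frac{3}{r} + \frac{77}{6} = \frac{77}{6} + \frac{3}{r}$)
$35160 - a{\left(-134 \right)} = 35160 - \left(\frac{77}{6} + \frac{3}{-134}\right) = 35160 - \left(\frac{77}{6} + 3 \left(- \frac{1}{134}\right)\right) = 35160 - \left(\frac{77}{6} - \frac{3}{134}\right) = 35160 - \frac{2575}{201} = \frac{7064585}{201}$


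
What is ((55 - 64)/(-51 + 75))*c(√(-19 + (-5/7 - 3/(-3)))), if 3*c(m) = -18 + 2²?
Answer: 7/4 ≈ 1.7500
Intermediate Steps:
c(m) = -14/3 (c(m) = (-18 + 2²)/3 = (-18 + 4)/3 = (⅓)*(-14) = -14/3)
((55 - 64)/(-51 + 75))*c(√(-19 + (-5/7 - 3/(-3)))) = ((55 - 64)/(-51 + 75))*(-14/3) = -9/24*(-14/3) = -9*1/24*(-14/3) = -3/8*(-14/3) = 7/4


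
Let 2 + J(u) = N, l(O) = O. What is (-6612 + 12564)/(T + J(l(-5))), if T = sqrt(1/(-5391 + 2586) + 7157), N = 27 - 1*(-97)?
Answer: 509208480/5418559 - 2976*sqrt(14077863030)/5418559 ≈ 28.809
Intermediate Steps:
N = 124 (N = 27 + 97 = 124)
T = 2*sqrt(14077863030)/2805 (T = sqrt(1/(-2805) + 7157) = sqrt(-1/2805 + 7157) = sqrt(20075384/2805) = 2*sqrt(14077863030)/2805 ≈ 84.599)
J(u) = 122 (J(u) = -2 + 124 = 122)
(-6612 + 12564)/(T + J(l(-5))) = (-6612 + 12564)/(2*sqrt(14077863030)/2805 + 122) = 5952/(122 + 2*sqrt(14077863030)/2805)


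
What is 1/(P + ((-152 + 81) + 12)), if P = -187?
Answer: -1/246 ≈ -0.0040650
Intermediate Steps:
1/(P + ((-152 + 81) + 12)) = 1/(-187 + ((-152 + 81) + 12)) = 1/(-187 + (-71 + 12)) = 1/(-187 - 59) = 1/(-246) = -1/246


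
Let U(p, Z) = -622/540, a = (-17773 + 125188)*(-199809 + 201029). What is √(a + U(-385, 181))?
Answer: √1061475020670/90 ≈ 11448.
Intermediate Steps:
a = 131046300 (a = 107415*1220 = 131046300)
U(p, Z) = -311/270 (U(p, Z) = -622*1/540 = -311/270)
√(a + U(-385, 181)) = √(131046300 - 311/270) = √(35382500689/270) = √1061475020670/90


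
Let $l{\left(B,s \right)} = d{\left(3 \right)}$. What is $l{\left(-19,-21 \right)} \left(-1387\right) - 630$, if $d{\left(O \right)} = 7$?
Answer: $-10339$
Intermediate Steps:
$l{\left(B,s \right)} = 7$
$l{\left(-19,-21 \right)} \left(-1387\right) - 630 = 7 \left(-1387\right) - 630 = -9709 - 630 = -10339$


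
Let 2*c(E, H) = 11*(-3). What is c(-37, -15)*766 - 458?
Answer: -13097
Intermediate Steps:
c(E, H) = -33/2 (c(E, H) = (11*(-3))/2 = (½)*(-33) = -33/2)
c(-37, -15)*766 - 458 = -33/2*766 - 458 = -12639 - 458 = -13097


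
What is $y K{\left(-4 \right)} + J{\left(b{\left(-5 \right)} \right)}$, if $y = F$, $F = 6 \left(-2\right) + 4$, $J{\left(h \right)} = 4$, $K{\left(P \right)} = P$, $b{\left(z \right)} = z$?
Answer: $36$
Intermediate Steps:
$F = -8$ ($F = -12 + 4 = -8$)
$y = -8$
$y K{\left(-4 \right)} + J{\left(b{\left(-5 \right)} \right)} = \left(-8\right) \left(-4\right) + 4 = 32 + 4 = 36$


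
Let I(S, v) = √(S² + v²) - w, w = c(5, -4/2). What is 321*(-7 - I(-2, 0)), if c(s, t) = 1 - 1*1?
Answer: -2889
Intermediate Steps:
c(s, t) = 0 (c(s, t) = 1 - 1 = 0)
w = 0
I(S, v) = √(S² + v²) (I(S, v) = √(S² + v²) - 1*0 = √(S² + v²) + 0 = √(S² + v²))
321*(-7 - I(-2, 0)) = 321*(-7 - √((-2)² + 0²)) = 321*(-7 - √(4 + 0)) = 321*(-7 - √4) = 321*(-7 - 1*2) = 321*(-7 - 2) = 321*(-9) = -2889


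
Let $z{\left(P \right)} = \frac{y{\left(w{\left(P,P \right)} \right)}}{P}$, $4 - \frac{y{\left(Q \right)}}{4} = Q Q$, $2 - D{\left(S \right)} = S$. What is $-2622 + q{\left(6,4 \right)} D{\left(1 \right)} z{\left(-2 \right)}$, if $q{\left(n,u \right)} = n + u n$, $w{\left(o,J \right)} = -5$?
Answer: $-1362$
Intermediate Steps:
$D{\left(S \right)} = 2 - S$
$y{\left(Q \right)} = 16 - 4 Q^{2}$ ($y{\left(Q \right)} = 16 - 4 Q Q = 16 - 4 Q^{2}$)
$q{\left(n,u \right)} = n + n u$
$z{\left(P \right)} = - \frac{84}{P}$ ($z{\left(P \right)} = \frac{16 - 4 \left(-5\right)^{2}}{P} = \frac{16 - 100}{P} = - \frac{84}{P}$)
$-2622 + q{\left(6,4 \right)} D{\left(1 \right)} z{\left(-2 \right)} = -2622 + 6 \left(1 + 4\right) \left(2 - 1\right) \left(- \frac{84}{-2}\right) = -2622 + 6 \cdot 5 \left(2 - 1\right) \left(\left(-84\right) \left(- \frac{1}{2}\right)\right) = -2622 + 30 \cdot 1 \cdot 42 = -2622 + 30 \cdot 42 = -2622 + 1260 = -1362$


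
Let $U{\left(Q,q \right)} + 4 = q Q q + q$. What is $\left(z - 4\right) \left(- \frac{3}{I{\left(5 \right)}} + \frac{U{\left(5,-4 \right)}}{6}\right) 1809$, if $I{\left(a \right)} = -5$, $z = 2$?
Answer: $- \frac{227934}{5} \approx -45587.0$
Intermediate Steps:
$U{\left(Q,q \right)} = -4 + q + Q q^{2}$ ($U{\left(Q,q \right)} = -4 + \left(q Q q + q\right) = -4 + \left(Q q q + q\right) = -4 + \left(Q q^{2} + q\right) = -4 + \left(q + Q q^{2}\right) = -4 + q + Q q^{2}$)
$\left(z - 4\right) \left(- \frac{3}{I{\left(5 \right)}} + \frac{U{\left(5,-4 \right)}}{6}\right) 1809 = \left(2 - 4\right) \left(- \frac{3}{-5} + \frac{-4 - 4 + 5 \left(-4\right)^{2}}{6}\right) 1809 = - 2 \left(\left(-3\right) \left(- \frac{1}{5}\right) + \left(-4 - 4 + 5 \cdot 16\right) \frac{1}{6}\right) 1809 = - 2 \left(\frac{3}{5} + \left(-4 - 4 + 80\right) \frac{1}{6}\right) 1809 = - 2 \left(\frac{3}{5} + 72 \cdot \frac{1}{6}\right) 1809 = - 2 \left(\frac{3}{5} + 12\right) 1809 = \left(-2\right) \frac{63}{5} \cdot 1809 = \left(- \frac{126}{5}\right) 1809 = - \frac{227934}{5}$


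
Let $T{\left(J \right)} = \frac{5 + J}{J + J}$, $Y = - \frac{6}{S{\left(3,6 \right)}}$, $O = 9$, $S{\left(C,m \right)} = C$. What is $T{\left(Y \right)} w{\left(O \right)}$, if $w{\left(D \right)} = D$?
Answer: $- \frac{27}{4} \approx -6.75$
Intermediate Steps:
$Y = -2$ ($Y = - \frac{6}{3} = \left(-6\right) \frac{1}{3} = -2$)
$T{\left(J \right)} = \frac{5 + J}{2 J}$
$T{\left(Y \right)} w{\left(O \right)} = \frac{5 - 2}{2 \left(-2\right)} 9 = \frac{1}{2} \left(- \frac{1}{2}\right) 3 \cdot 9 = \left(- \frac{3}{4}\right) 9 = - \frac{27}{4}$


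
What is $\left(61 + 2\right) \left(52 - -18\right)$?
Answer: $4410$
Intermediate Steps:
$\left(61 + 2\right) \left(52 - -18\right) = 63 \left(52 + 18\right) = 63 \cdot 70 = 4410$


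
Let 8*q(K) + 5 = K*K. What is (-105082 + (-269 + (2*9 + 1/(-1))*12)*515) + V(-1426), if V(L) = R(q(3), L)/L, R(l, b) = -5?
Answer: -197582277/1426 ≈ -1.3856e+5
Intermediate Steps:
q(K) = -5/8 + K²/8 (q(K) = -5/8 + (K*K)/8 = -5/8 + K²/8)
V(L) = -5/L
(-105082 + (-269 + (2*9 + 1/(-1))*12)*515) + V(-1426) = (-105082 + (-269 + (2*9 + 1/(-1))*12)*515) - 5/(-1426) = (-105082 + (-269 + (18 - 1)*12)*515) - 5*(-1/1426) = (-105082 + (-269 + 17*12)*515) + 5/1426 = (-105082 + (-269 + 204)*515) + 5/1426 = (-105082 - 65*515) + 5/1426 = (-105082 - 33475) + 5/1426 = -138557 + 5/1426 = -197582277/1426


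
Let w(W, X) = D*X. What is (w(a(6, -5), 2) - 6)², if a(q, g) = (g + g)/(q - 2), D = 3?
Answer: 0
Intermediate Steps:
a(q, g) = 2*g/(-2 + q) (a(q, g) = (2*g)/(-2 + q) = 2*g/(-2 + q))
w(W, X) = 3*X
(w(a(6, -5), 2) - 6)² = (3*2 - 6)² = (6 - 6)² = 0² = 0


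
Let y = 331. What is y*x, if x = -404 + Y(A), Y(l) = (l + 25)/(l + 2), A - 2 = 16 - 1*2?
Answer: -2393461/18 ≈ -1.3297e+5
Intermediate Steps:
A = 16 (A = 2 + (16 - 1*2) = 2 + (16 - 2) = 2 + 14 = 16)
Y(l) = (25 + l)/(2 + l)
x = -7231/18 (x = -404 + (25 + 16)/(2 + 16) = -404 + 41/18 = -7231/18 ≈ -401.72)
y*x = 331*(-7231/18) = -2393461/18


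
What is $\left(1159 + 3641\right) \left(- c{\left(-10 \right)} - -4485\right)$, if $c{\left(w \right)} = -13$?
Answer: $21590400$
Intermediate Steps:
$\left(1159 + 3641\right) \left(- c{\left(-10 \right)} - -4485\right) = \left(1159 + 3641\right) \left(\left(-1\right) \left(-13\right) - -4485\right) = 4800 \left(13 + 4485\right) = 4800 \cdot 4498 = 21590400$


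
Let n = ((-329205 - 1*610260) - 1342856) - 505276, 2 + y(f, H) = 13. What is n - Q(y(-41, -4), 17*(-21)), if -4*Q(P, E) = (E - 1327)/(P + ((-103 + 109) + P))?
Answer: -78053137/28 ≈ -2.7876e+6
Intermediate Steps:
y(f, H) = 11 (y(f, H) = -2 + 13 = 11)
n = -2787597 (n = ((-329205 - 610260) - 1342856) - 505276 = (-939465 - 1342856) - 505276 = -2282321 - 505276 = -2787597)
Q(P, E) = -(-1327 + E)/(4*(6 + 2*P)) (Q(P, E) = -(E - 1327)/(4*(P + ((-103 + 109) + P))) = -(-1327 + E)/(4*(P + (6 + P))) = -(-1327 + E)/(4*(6 + 2*P)))
n - Q(y(-41, -4), 17*(-21)) = -2787597 - (1327 - 17*(-21))/(8*(3 + 11)) = -2787597 - (1327 - 1*(-357))/(8*14) = -2787597 - (1327 + 357)/(8*14) = -2787597 - 1684/(8*14) = -2787597 - 1*421/28 = -2787597 - 421/28 = -78053137/28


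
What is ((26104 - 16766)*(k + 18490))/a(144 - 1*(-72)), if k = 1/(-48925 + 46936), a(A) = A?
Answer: 171709987421/214812 ≈ 7.9935e+5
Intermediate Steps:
k = -1/1989 (k = 1/(-1989) = -1/1989 ≈ -0.00050277)
((26104 - 16766)*(k + 18490))/a(144 - 1*(-72)) = ((26104 - 16766)*(-1/1989 + 18490))/(144 - 1*(-72)) = (9338*(36776609/1989))/(144 + 72) = (343419974842/1989)/216 = (343419974842/1989)*(1/216) = 171709987421/214812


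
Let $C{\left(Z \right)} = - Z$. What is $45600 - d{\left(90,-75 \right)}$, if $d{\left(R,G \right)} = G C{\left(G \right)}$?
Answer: $51225$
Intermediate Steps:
$d{\left(R,G \right)} = - G^{2}$ ($d{\left(R,G \right)} = G \left(- G\right) = - G^{2}$)
$45600 - d{\left(90,-75 \right)} = 45600 - - \left(-75\right)^{2} = 45600 - \left(-1\right) 5625 = 45600 - -5625 = 45600 + 5625 = 51225$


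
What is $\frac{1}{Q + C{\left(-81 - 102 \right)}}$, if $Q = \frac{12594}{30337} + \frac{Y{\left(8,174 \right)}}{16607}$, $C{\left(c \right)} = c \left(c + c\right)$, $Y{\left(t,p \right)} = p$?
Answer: $\frac{503806559}{33744170135898} \approx 1.493 \cdot 10^{-5}$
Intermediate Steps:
$C{\left(c \right)} = 2 c^{2}$ ($C{\left(c \right)} = c 2 c = 2 c^{2}$)
$Q = \frac{214427196}{503806559}$ ($Q = \frac{12594}{30337} + \frac{174}{16607} = \frac{214427196}{503806559} \approx 0.42561$)
$\frac{1}{Q + C{\left(-81 - 102 \right)}} = \frac{1}{\frac{214427196}{503806559} + 2 \left(-81 - 102\right)^{2}} = \frac{1}{\frac{214427196}{503806559} + 2 \left(-183\right)^{2}} = \frac{1}{\frac{214427196}{503806559} + 2 \cdot 33489} = \frac{1}{\frac{214427196}{503806559} + 66978} = \frac{1}{\frac{33744170135898}{503806559}} = \frac{503806559}{33744170135898}$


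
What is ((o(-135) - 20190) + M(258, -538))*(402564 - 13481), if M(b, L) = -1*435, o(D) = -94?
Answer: -8061410677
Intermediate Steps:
M(b, L) = -435
((o(-135) - 20190) + M(258, -538))*(402564 - 13481) = ((-94 - 20190) - 435)*(402564 - 13481) = (-20284 - 435)*389083 = -20719*389083 = -8061410677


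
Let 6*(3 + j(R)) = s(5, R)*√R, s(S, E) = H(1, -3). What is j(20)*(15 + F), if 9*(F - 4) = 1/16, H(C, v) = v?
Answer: -2737/48 - 2737*√5/144 ≈ -99.522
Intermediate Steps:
s(S, E) = -3
F = 577/144 (F = 4 + (⅑)/16 = 4 + (⅑)*(1/16) = 4 + 1/144 = 577/144 ≈ 4.0069)
j(R) = -3 - √R/2 (j(R) = -3 + (-3*√R)/6 = -3 - √R/2)
j(20)*(15 + F) = (-3 - √5)*(15 + 577/144) = (-3 - √5)*(2737/144) = -2737/48 - 2737*√5/144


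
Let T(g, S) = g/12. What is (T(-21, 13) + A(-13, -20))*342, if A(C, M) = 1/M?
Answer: -3078/5 ≈ -615.60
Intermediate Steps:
T(g, S) = g/12 (T(g, S) = g*(1/12) = g/12)
(T(-21, 13) + A(-13, -20))*342 = ((1/12)*(-21) + 1/(-20))*342 = (-7/4 - 1/20)*342 = -9/5*342 = -3078/5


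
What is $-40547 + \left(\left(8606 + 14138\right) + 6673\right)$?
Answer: $-11130$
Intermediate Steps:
$-40547 + \left(\left(8606 + 14138\right) + 6673\right) = -40547 + \left(22744 + 6673\right) = -40547 + 29417 = -11130$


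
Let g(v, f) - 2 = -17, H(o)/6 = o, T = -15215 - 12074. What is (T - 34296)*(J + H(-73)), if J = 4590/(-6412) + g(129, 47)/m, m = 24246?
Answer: 175017409450465/6477723 ≈ 2.7018e+7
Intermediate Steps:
T = -27289
H(o) = 6*o
g(v, f) = -15 (g(v, f) = 2 - 17 = -15)
J = -4641055/6477723 (J = 4590/(-6412) - 15/24246 = 4590*(-1/6412) - 15*1/24246 = -2295/3206 - 5/8082 = -4641055/6477723 ≈ -0.71646)
(T - 34296)*(J + H(-73)) = (-27289 - 34296)*(-4641055/6477723 + 6*(-73)) = -61585*(-4641055/6477723 - 438) = -61585*(-2841883729/6477723) = 175017409450465/6477723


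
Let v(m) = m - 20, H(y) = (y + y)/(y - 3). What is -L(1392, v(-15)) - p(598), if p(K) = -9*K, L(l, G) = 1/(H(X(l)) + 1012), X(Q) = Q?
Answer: 2526762425/469484 ≈ 5382.0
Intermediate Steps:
H(y) = 2*y/(-3 + y) (H(y) = (2*y)/(-3 + y) = 2*y/(-3 + y))
v(m) = -20 + m
L(l, G) = 1/(1012 + 2*l/(-3 + l)) (L(l, G) = 1/(2*l/(-3 + l) + 1012) = 1/(1012 + 2*l/(-3 + l)))
-L(1392, v(-15)) - p(598) = -(-3 + 1392)/(6*(-506 + 169*1392)) - (-9)*598 = -1389/(6*(-506 + 235248)) - 1*(-5382) = -1389/(6*234742) + 5382 = -1*463/469484 + 5382 = -463/469484 + 5382 = 2526762425/469484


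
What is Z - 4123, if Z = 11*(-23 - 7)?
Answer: -4453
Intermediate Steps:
Z = -330 (Z = 11*(-30) = -330)
Z - 4123 = -330 - 4123 = -4453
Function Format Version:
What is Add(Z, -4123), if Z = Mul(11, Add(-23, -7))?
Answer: -4453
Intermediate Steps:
Z = -330 (Z = Mul(11, -30) = -330)
Add(Z, -4123) = Add(-330, -4123) = -4453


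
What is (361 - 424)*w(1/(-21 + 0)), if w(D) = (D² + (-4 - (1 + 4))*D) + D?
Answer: -169/7 ≈ -24.143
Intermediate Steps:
w(D) = D² - 8*D (w(D) = (D² + (-4 - 1*5)*D) + D = (D² + (-4 - 5)*D) + D = (D² - 9*D) + D = D² - 8*D)
(361 - 424)*w(1/(-21 + 0)) = (361 - 424)*((-8 + 1/(-21 + 0))/(-21 + 0)) = -63*(-8 + 1/(-21))/(-21) = -(-3)*(-8 - 1/21) = -(-3)*(-169)/21 = -63*169/441 = -169/7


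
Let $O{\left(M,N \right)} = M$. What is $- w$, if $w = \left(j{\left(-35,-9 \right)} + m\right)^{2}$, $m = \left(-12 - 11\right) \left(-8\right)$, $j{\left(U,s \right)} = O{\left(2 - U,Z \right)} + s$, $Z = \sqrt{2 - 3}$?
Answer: $-44944$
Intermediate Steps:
$Z = i$ ($Z = \sqrt{-1} = i \approx 1.0 i$)
$j{\left(U,s \right)} = 2 + s - U$ ($j{\left(U,s \right)} = \left(2 - U\right) + s = 2 + s - U$)
$m = 184$ ($m = \left(-23\right) \left(-8\right) = 184$)
$w = 44944$ ($w = \left(\left(2 - 9 - -35\right) + 184\right)^{2} = \left(\left(2 - 9 + 35\right) + 184\right)^{2} = \left(28 + 184\right)^{2} = 212^{2} = 44944$)
$- w = \left(-1\right) 44944 = -44944$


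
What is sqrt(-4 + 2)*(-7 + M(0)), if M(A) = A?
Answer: -7*I*sqrt(2) ≈ -9.8995*I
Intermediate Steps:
sqrt(-4 + 2)*(-7 + M(0)) = sqrt(-4 + 2)*(-7 + 0) = sqrt(-2)*(-7) = (I*sqrt(2))*(-7) = -7*I*sqrt(2)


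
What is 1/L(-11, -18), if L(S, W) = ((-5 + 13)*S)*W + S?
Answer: 1/1573 ≈ 0.00063573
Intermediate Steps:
L(S, W) = S + 8*S*W (L(S, W) = (8*S)*W + S = 8*S*W + S = S + 8*S*W)
1/L(-11, -18) = 1/(-11*(1 + 8*(-18))) = 1/(-11*(1 - 144)) = 1/(-11*(-143)) = 1/1573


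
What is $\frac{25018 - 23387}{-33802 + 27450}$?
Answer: $- \frac{1631}{6352} \approx -0.25677$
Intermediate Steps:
$\frac{25018 - 23387}{-33802 + 27450} = \frac{1631}{-6352} = 1631 \left(- \frac{1}{6352}\right) = - \frac{1631}{6352}$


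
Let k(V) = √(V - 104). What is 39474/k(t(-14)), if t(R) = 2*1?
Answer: -387*I*√102 ≈ -3908.5*I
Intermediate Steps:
t(R) = 2
k(V) = √(-104 + V)
39474/k(t(-14)) = 39474/(√(-104 + 2)) = 39474/(√(-102)) = 39474/((I*√102)) = 39474*(-I*√102/102) = -387*I*√102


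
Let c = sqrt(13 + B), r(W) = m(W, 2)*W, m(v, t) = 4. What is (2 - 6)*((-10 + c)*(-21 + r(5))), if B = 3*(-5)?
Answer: -40 + 4*I*sqrt(2) ≈ -40.0 + 5.6569*I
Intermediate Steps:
B = -15
r(W) = 4*W
c = I*sqrt(2) (c = sqrt(13 - 15) = sqrt(-2) = I*sqrt(2) ≈ 1.4142*I)
(2 - 6)*((-10 + c)*(-21 + r(5))) = (2 - 6)*((-10 + I*sqrt(2))*(-21 + 4*5)) = -4*(-10 + I*sqrt(2))*(-21 + 20) = -4*(-10 + I*sqrt(2))*(-1) = -4*(10 - I*sqrt(2)) = -40 + 4*I*sqrt(2)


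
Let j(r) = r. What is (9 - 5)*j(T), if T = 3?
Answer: 12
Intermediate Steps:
(9 - 5)*j(T) = (9 - 5)*3 = 4*3 = 12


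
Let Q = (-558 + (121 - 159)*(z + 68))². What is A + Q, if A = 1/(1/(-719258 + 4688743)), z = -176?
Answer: 16543601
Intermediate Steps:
A = 3969485 (A = 1/(1/3969485) = 3969485)
Q = 12574116 (Q = (-558 + (121 - 159)*(-176 + 68))² = (-558 - 38*(-108))² = (-558 + 4104)² = 3546² = 12574116)
A + Q = 3969485 + 12574116 = 16543601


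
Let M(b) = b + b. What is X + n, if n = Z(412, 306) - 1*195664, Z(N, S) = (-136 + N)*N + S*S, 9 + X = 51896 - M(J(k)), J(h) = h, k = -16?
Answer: 63603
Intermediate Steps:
M(b) = 2*b
X = 51919 (X = -9 + (51896 - 2*(-16)) = -9 + (51896 - 1*(-32)) = -9 + (51896 + 32) = -9 + 51928 = 51919)
Z(N, S) = S² + N*(-136 + N) (Z(N, S) = N*(-136 + N) + S² = S² + N*(-136 + N))
n = 11684 (n = (412² + 306² - 136*412) - 1*195664 = (169744 + 93636 - 56032) - 195664 = 207348 - 195664 = 11684)
X + n = 51919 + 11684 = 63603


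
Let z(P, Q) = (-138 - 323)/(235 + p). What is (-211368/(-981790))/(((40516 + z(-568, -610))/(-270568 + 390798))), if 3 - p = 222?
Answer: 40660439424/63599865305 ≈ 0.63932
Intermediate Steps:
p = -219 (p = 3 - 1*222 = 3 - 222 = -219)
z(P, Q) = -461/16 (z(P, Q) = (-138 - 323)/(235 - 219) = -461/16)
(-211368/(-981790))/(((40516 + z(-568, -610))/(-270568 + 390798))) = (-211368/(-981790))/(((40516 - 461/16)/(-270568 + 390798))) = (-211368*(-1/981790))/(((647795/16)/120230)) = 105684/(490895*(((647795/16)*(1/120230)))) = 105684/(490895*(129559/384736)) = (105684/490895)*(384736/129559) = 40660439424/63599865305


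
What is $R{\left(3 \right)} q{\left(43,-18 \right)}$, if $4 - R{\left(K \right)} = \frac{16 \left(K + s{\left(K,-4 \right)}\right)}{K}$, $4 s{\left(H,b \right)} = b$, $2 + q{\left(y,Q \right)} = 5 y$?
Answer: $-1420$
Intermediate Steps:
$q{\left(y,Q \right)} = -2 + 5 y$
$s{\left(H,b \right)} = \frac{b}{4}$
$R{\left(K \right)} = 4 - \frac{-16 + 16 K}{K}$ ($R{\left(K \right)} = 4 - \frac{16 \left(K + \frac{1}{4} \left(-4\right)\right)}{K} = 4 - \frac{16 \left(K - 1\right)}{K} = 4 - \frac{16 \left(-1 + K\right)}{K} = 4 - \frac{-16 + 16 K}{K}$)
$R{\left(3 \right)} q{\left(43,-18 \right)} = \left(-12 + \frac{16}{3}\right) \left(-2 + 5 \cdot 43\right) = \left(-12 + 16 \cdot \frac{1}{3}\right) \left(-2 + 215\right) = \left(-12 + \frac{16}{3}\right) 213 = \left(- \frac{20}{3}\right) 213 = -1420$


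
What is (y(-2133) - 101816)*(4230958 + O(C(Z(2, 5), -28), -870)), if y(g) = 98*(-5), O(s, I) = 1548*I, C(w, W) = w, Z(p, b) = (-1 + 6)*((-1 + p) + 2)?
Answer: -295070760588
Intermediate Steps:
Z(p, b) = 5 + 5*p (Z(p, b) = 5*(1 + p) = 5 + 5*p)
y(g) = -490
(y(-2133) - 101816)*(4230958 + O(C(Z(2, 5), -28), -870)) = (-490 - 101816)*(4230958 + 1548*(-870)) = -102306*(4230958 - 1346760) = -102306*2884198 = -295070760588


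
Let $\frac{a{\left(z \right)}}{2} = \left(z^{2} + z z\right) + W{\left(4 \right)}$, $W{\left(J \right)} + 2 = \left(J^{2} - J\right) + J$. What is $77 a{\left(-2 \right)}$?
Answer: $3388$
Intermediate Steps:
$W{\left(J \right)} = -2 + J^{2}$ ($W{\left(J \right)} = -2 + \left(\left(J^{2} - J\right) + J\right) = -2 + J^{2}$)
$a{\left(z \right)} = 28 + 4 z^{2}$ ($a{\left(z \right)} = 2 \left(\left(z^{2} + z z\right) - \left(2 - 4^{2}\right)\right) = 2 \left(\left(z^{2} + z^{2}\right) + \left(-2 + 16\right)\right) = 2 \left(2 z^{2} + 14\right) = 2 \left(14 + 2 z^{2}\right) = 28 + 4 z^{2}$)
$77 a{\left(-2 \right)} = 77 \left(28 + 4 \left(-2\right)^{2}\right) = 77 \left(28 + 4 \cdot 4\right) = 77 \left(28 + 16\right) = 77 \cdot 44 = 3388$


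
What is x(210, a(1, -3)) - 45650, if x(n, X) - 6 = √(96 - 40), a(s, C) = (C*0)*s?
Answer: -45644 + 2*√14 ≈ -45637.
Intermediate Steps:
a(s, C) = 0 (a(s, C) = 0*s = 0)
x(n, X) = 6 + 2*√14 (x(n, X) = 6 + √(96 - 40) = 6 + √56 = 6 + 2*√14)
x(210, a(1, -3)) - 45650 = (6 + 2*√14) - 45650 = -45644 + 2*√14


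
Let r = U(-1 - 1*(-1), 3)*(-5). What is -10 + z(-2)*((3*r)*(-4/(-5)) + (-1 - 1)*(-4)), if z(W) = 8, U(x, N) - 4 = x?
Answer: -330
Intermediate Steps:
U(x, N) = 4 + x
r = -20 (r = (4 + (-1 - 1*(-1)))*(-5) = (4 + (-1 + 1))*(-5) = (4 + 0)*(-5) = 4*(-5) = -20)
-10 + z(-2)*((3*r)*(-4/(-5)) + (-1 - 1)*(-4)) = -10 + 8*((3*(-20))*(-4/(-5)) + (-1 - 1)*(-4)) = -10 + 8*(-(-240)*(-1)/5 - 2*(-4)) = -10 + 8*(-60*4/5 + 8) = -10 + 8*(-48 + 8) = -10 + 8*(-40) = -10 - 320 = -330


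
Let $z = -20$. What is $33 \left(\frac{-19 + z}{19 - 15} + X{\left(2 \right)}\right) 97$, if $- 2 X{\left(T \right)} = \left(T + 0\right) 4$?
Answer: $- \frac{176055}{4} \approx -44014.0$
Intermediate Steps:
$X{\left(T \right)} = - 2 T$ ($X{\left(T \right)} = - \frac{\left(T + 0\right) 4}{2} = - \frac{T 4}{2} = - \frac{4 T}{2} = - 2 T$)
$33 \left(\frac{-19 + z}{19 - 15} + X{\left(2 \right)}\right) 97 = 33 \left(\frac{-19 - 20}{19 - 15} - 4\right) 97 = 33 \left(- \frac{39}{4} - 4\right) 97 = 33 \left(- \frac{55}{4}\right) 97 = \left(- \frac{1815}{4}\right) 97 = - \frac{176055}{4}$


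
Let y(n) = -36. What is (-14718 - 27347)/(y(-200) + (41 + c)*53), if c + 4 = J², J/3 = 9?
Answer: -42065/40562 ≈ -1.0371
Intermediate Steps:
J = 27 (J = 3*9 = 27)
c = 725 (c = -4 + 27² = -4 + 729 = 725)
(-14718 - 27347)/(y(-200) + (41 + c)*53) = (-14718 - 27347)/(-36 + (41 + 725)*53) = -42065/(-36 + 766*53) = -42065/(-36 + 40598) = -42065/40562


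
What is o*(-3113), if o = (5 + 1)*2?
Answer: -37356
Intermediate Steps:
o = 12 (o = 6*2 = 12)
o*(-3113) = 12*(-3113) = -37356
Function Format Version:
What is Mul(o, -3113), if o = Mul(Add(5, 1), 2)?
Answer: -37356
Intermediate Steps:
o = 12 (o = Mul(6, 2) = 12)
Mul(o, -3113) = Mul(12, -3113) = -37356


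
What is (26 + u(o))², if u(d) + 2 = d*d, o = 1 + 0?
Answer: 625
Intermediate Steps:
o = 1
u(d) = -2 + d² (u(d) = -2 + d*d = -2 + d²)
(26 + u(o))² = (26 + (-2 + 1²))² = (26 + (-2 + 1))² = (26 - 1)² = 25² = 625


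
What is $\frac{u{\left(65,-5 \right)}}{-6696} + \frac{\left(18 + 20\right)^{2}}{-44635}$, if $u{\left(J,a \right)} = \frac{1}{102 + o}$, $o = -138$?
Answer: $- \frac{348040229}{10759534560} \approx -0.032347$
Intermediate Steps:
$u{\left(J,a \right)} = - \frac{1}{36}$ ($u{\left(J,a \right)} = \frac{1}{102 - 138} = \frac{1}{-36} = - \frac{1}{36}$)
$\frac{u{\left(65,-5 \right)}}{-6696} + \frac{\left(18 + 20\right)^{2}}{-44635} = - \frac{1}{36 \left(-6696\right)} + \frac{\left(18 + 20\right)^{2}}{-44635} = \left(- \frac{1}{36}\right) \left(- \frac{1}{6696}\right) + 38^{2} \left(- \frac{1}{44635}\right) = \frac{1}{241056} + 1444 \left(- \frac{1}{44635}\right) = \frac{1}{241056} - \frac{1444}{44635} = - \frac{348040229}{10759534560}$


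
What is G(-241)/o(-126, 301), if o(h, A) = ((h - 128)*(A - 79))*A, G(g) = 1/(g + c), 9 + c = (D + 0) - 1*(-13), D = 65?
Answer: 1/2919319536 ≈ 3.4255e-10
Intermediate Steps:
c = 69 (c = -9 + ((65 + 0) - 1*(-13)) = -9 + (65 + 13) = -9 + 78 = 69)
G(g) = 1/(69 + g) (G(g) = 1/(g + 69) = 1/(69 + g))
o(h, A) = A*(-128 + h)*(-79 + A) (o(h, A) = ((-128 + h)*(-79 + A))*A = A*(-128 + h)*(-79 + A))
G(-241)/o(-126, 301) = 1/((69 - 241)*((301*(10112 - 128*301 - 79*(-126) + 301*(-126))))) = 1/((-172)*((301*(10112 - 38528 + 9954 - 37926)))) = -1/(172*(301*(-56388))) = -1/172/(-16972788) = -1/172*(-1/16972788) = 1/2919319536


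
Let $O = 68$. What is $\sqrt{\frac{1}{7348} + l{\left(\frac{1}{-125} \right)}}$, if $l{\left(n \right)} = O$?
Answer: $\frac{\sqrt{917884605}}{3674} \approx 8.2462$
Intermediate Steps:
$l{\left(n \right)} = 68$
$\sqrt{\frac{1}{7348} + l{\left(\frac{1}{-125} \right)}} = \sqrt{\frac{1}{7348} + 68} = \sqrt{\frac{499665}{7348}} = \frac{\sqrt{917884605}}{3674}$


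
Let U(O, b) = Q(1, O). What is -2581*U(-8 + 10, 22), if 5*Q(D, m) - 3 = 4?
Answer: -18067/5 ≈ -3613.4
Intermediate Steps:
Q(D, m) = 7/5 (Q(D, m) = 3/5 + (1/5)*4 = 3/5 + 4/5 = 7/5)
U(O, b) = 7/5
-2581*U(-8 + 10, 22) = -2581*7/5 = -18067/5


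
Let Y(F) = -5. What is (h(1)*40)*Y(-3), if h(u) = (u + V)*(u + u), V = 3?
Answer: -1600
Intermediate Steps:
h(u) = 2*u*(3 + u) (h(u) = (u + 3)*(u + u) = (3 + u)*(2*u) = 2*u*(3 + u))
(h(1)*40)*Y(-3) = ((2*1*(3 + 1))*40)*(-5) = ((2*1*4)*40)*(-5) = (8*40)*(-5) = 320*(-5) = -1600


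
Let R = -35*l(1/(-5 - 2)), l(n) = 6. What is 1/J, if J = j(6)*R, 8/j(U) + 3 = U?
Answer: -1/560 ≈ -0.0017857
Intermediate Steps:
j(U) = 8/(-3 + U)
R = -210 (R = -35*6 = -210)
J = -560 (J = (8/(-3 + 6))*(-210) = (8/3)*(-210) = -560)
1/J = 1/(-560) = -1/560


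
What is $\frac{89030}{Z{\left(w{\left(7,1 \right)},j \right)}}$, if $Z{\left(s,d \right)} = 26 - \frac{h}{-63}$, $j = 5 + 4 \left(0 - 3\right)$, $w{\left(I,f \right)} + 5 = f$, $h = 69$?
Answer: $\frac{1869630}{569} \approx 3285.8$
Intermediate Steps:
$w{\left(I,f \right)} = -5 + f$
$j = -7$ ($j = 5 + 4 \left(-3\right) = 5 - 12 = -7$)
$Z{\left(s,d \right)} = \frac{569}{21}$ ($Z{\left(s,d \right)} = 26 - \frac{69}{-63} = 26 - 69 \left(- \frac{1}{63}\right) = 26 - - \frac{23}{21} = 26 + \frac{23}{21} = \frac{569}{21}$)
$\frac{89030}{Z{\left(w{\left(7,1 \right)},j \right)}} = \frac{89030}{\frac{569}{21}} = 89030 \cdot \frac{21}{569} = \frac{1869630}{569}$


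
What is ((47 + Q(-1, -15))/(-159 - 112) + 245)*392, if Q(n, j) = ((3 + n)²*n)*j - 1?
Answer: 25985288/271 ≈ 95887.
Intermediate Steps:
Q(n, j) = -1 + j*n*(3 + n)² (Q(n, j) = (n*(3 + n)²)*j - 1 = j*n*(3 + n)² - 1 = -1 + j*n*(3 + n)²)
((47 + Q(-1, -15))/(-159 - 112) + 245)*392 = ((47 + (-1 - 15*(-1)*(3 - 1)²))/(-159 - 112) + 245)*392 = ((47 + (-1 - 15*(-1)*2²))/(-271) + 245)*392 = ((47 + (-1 - 15*(-1)*4))*(-1/271) + 245)*392 = ((47 + (-1 + 60))*(-1/271) + 245)*392 = ((47 + 59)*(-1/271) + 245)*392 = (106*(-1/271) + 245)*392 = (-106/271 + 245)*392 = (66289/271)*392 = 25985288/271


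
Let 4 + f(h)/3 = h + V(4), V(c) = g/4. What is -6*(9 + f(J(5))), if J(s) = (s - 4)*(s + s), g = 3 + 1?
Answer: -180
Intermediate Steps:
g = 4
V(c) = 1 (V(c) = 4/4 = 4*(1/4) = 1)
J(s) = 2*s*(-4 + s) (J(s) = (-4 + s)*(2*s) = 2*s*(-4 + s))
f(h) = -9 + 3*h (f(h) = -12 + 3*(h + 1) = -12 + 3*(1 + h) = -12 + (3 + 3*h) = -9 + 3*h)
-6*(9 + f(J(5))) = -6*(9 + (-9 + 3*(2*5*(-4 + 5)))) = -6*(9 + (-9 + 3*(2*5*1))) = -6*(9 + (-9 + 3*10)) = -6*(9 + (-9 + 30)) = -6*(9 + 21) = -6*30 = -180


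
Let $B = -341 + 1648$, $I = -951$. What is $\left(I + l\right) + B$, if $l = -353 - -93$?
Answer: $96$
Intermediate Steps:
$l = -260$ ($l = -353 + 93 = -260$)
$B = 1307$
$\left(I + l\right) + B = \left(-951 - 260\right) + 1307 = -1211 + 1307 = 96$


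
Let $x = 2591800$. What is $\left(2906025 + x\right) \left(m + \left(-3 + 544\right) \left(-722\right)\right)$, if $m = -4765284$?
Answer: $-28346158947950$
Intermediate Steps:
$\left(2906025 + x\right) \left(m + \left(-3 + 544\right) \left(-722\right)\right) = \left(2906025 + 2591800\right) \left(-4765284 + \left(-3 + 544\right) \left(-722\right)\right) = 5497825 \left(-4765284 + 541 \left(-722\right)\right) = 5497825 \left(-4765284 - 390602\right) = 5497825 \left(-5155886\right) = -28346158947950$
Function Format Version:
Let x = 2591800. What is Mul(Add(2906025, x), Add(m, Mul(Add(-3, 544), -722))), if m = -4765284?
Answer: -28346158947950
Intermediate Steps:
Mul(Add(2906025, x), Add(m, Mul(Add(-3, 544), -722))) = Mul(Add(2906025, 2591800), Add(-4765284, Mul(Add(-3, 544), -722))) = Mul(5497825, Add(-4765284, Mul(541, -722))) = Mul(5497825, Add(-4765284, -390602)) = Mul(5497825, -5155886) = -28346158947950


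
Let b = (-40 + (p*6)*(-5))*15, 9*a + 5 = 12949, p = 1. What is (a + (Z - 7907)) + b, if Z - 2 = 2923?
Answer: -41344/9 ≈ -4593.8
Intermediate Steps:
Z = 2925 (Z = 2 + 2923 = 2925)
a = 12944/9 (a = -5/9 + (⅑)*12949 = -5/9 + 12949/9 = 12944/9 ≈ 1438.2)
b = -1050 (b = (-40 + (1*6)*(-5))*15 = (-40 + 6*(-5))*15 = (-40 - 30)*15 = -70*15 = -1050)
(a + (Z - 7907)) + b = (12944/9 + (2925 - 7907)) - 1050 = (12944/9 - 4982) - 1050 = -31894/9 - 1050 = -41344/9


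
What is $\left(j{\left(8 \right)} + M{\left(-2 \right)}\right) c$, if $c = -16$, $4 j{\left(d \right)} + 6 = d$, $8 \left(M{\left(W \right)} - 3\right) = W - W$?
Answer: $-56$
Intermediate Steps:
$M{\left(W \right)} = 3$ ($M{\left(W \right)} = 3 + \frac{W - W}{8} = 3 + \frac{1}{8} \cdot 0 = 3 + 0 = 3$)
$j{\left(d \right)} = - \frac{3}{2} + \frac{d}{4}$
$\left(j{\left(8 \right)} + M{\left(-2 \right)}\right) c = \left(\left(- \frac{3}{2} + \frac{1}{4} \cdot 8\right) + 3\right) \left(-16\right) = \left(\left(- \frac{3}{2} + 2\right) + 3\right) \left(-16\right) = \left(\frac{1}{2} + 3\right) \left(-16\right) = \frac{7}{2} \left(-16\right) = -56$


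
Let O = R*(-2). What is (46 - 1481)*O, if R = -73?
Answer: -209510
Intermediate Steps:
O = 146 (O = -73*(-2) = 146)
(46 - 1481)*O = (46 - 1481)*146 = -1435*146 = -209510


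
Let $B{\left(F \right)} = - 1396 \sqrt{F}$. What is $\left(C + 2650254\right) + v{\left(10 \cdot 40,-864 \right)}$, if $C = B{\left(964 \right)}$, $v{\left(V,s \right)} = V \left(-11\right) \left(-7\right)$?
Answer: $2681054 - 2792 \sqrt{241} \approx 2.6377 \cdot 10^{6}$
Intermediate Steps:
$v{\left(V,s \right)} = 77 V$ ($v{\left(V,s \right)} = - 11 V \left(-7\right) = 77 V$)
$C = - 2792 \sqrt{241}$ ($C = - 1396 \sqrt{964} = - 1396 \cdot 2 \sqrt{241} = - 2792 \sqrt{241} \approx -43344.0$)
$\left(C + 2650254\right) + v{\left(10 \cdot 40,-864 \right)} = \left(- 2792 \sqrt{241} + 2650254\right) + 77 \cdot 10 \cdot 40 = \left(2650254 - 2792 \sqrt{241}\right) + 77 \cdot 400 = \left(2650254 - 2792 \sqrt{241}\right) + 30800 = 2681054 - 2792 \sqrt{241}$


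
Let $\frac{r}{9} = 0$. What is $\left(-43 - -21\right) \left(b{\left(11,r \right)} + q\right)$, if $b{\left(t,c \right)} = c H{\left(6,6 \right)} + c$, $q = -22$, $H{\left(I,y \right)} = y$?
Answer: $484$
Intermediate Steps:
$r = 0$ ($r = 9 \cdot 0 = 0$)
$b{\left(t,c \right)} = 7 c$ ($b{\left(t,c \right)} = c 6 + c = 6 c + c = 7 c$)
$\left(-43 - -21\right) \left(b{\left(11,r \right)} + q\right) = \left(-43 - -21\right) \left(7 \cdot 0 - 22\right) = \left(-43 + 21\right) \left(0 - 22\right) = \left(-22\right) \left(-22\right) = 484$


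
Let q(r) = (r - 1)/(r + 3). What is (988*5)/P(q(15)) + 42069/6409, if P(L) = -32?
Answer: -7578563/51272 ≈ -147.81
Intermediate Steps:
q(r) = (-1 + r)/(3 + r)
(988*5)/P(q(15)) + 42069/6409 = (988*5)/(-32) + 42069/6409 = 4940*(-1/32) + 42069*(1/6409) = -1235/8 + 42069/6409 = -7578563/51272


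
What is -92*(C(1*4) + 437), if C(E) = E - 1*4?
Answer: -40204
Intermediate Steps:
C(E) = -4 + E (C(E) = E - 4 = -4 + E)
-92*(C(1*4) + 437) = -92*((-4 + 1*4) + 437) = -92*((-4 + 4) + 437) = -92*(0 + 437) = -92*437 = -40204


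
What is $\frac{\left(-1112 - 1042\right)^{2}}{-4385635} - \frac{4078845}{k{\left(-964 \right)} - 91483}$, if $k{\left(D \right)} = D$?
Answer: $\frac{17459397566523}{405438798845} \approx 43.063$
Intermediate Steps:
$\frac{\left(-1112 - 1042\right)^{2}}{-4385635} - \frac{4078845}{k{\left(-964 \right)} - 91483} = \frac{\left(-1112 - 1042\right)^{2}}{-4385635} - \frac{4078845}{-964 - 91483} = \left(-2154\right)^{2} \left(- \frac{1}{4385635}\right) - \frac{4078845}{-964 - 91483} = 4639716 \left(- \frac{1}{4385635}\right) - \frac{4078845}{-92447} = - \frac{4639716}{4385635} - - \frac{4078845}{92447} = - \frac{4639716}{4385635} + \frac{4078845}{92447} = \frac{17459397566523}{405438798845}$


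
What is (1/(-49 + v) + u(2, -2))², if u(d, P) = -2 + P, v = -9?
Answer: 54289/3364 ≈ 16.138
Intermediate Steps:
(1/(-49 + v) + u(2, -2))² = (1/(-49 - 9) + (-2 - 2))² = (1/(-58) - 4)² = (-1/58 - 4)² = (-233/58)² = 54289/3364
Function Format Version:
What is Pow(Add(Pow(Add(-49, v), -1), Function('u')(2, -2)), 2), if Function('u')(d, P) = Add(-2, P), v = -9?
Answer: Rational(54289, 3364) ≈ 16.138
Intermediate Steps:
Pow(Add(Pow(Add(-49, v), -1), Function('u')(2, -2)), 2) = Pow(Add(Pow(Add(-49, -9), -1), Add(-2, -2)), 2) = Pow(Add(Pow(-58, -1), -4), 2) = Pow(Add(Rational(-1, 58), -4), 2) = Pow(Rational(-233, 58), 2) = Rational(54289, 3364)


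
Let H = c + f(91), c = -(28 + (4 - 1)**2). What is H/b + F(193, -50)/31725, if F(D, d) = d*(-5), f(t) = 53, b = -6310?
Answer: 21398/4003695 ≈ 0.0053446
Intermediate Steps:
c = -37 (c = -(28 + 3**2) = -(28 + 9) = -1*37 = -37)
F(D, d) = -5*d
H = 16 (H = -37 + 53 = 16)
H/b + F(193, -50)/31725 = 16/(-6310) - 5*(-50)/31725 = 16*(-1/6310) + 250*(1/31725) = -8/3155 + 10/1269 = 21398/4003695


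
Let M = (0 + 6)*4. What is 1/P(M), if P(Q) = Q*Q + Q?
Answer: 1/600 ≈ 0.0016667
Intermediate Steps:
M = 24 (M = 6*4 = 24)
P(Q) = Q + Q² (P(Q) = Q² + Q = Q + Q²)
1/P(M) = 1/(24*(1 + 24)) = 1/(24*25) = 1/600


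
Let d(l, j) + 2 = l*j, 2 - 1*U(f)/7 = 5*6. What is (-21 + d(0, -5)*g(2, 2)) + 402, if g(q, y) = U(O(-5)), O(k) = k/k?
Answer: 773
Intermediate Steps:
O(k) = 1
U(f) = -196 (U(f) = 14 - 35*6 = 14 - 7*30 = 14 - 210 = -196)
d(l, j) = -2 + j*l (d(l, j) = -2 + l*j = -2 + j*l)
g(q, y) = -196
(-21 + d(0, -5)*g(2, 2)) + 402 = (-21 + (-2 - 5*0)*(-196)) + 402 = (-21 + (-2 + 0)*(-196)) + 402 = (-21 - 2*(-196)) + 402 = (-21 + 392) + 402 = 371 + 402 = 773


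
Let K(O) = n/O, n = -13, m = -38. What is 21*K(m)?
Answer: 273/38 ≈ 7.1842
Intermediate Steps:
K(O) = -13/O
21*K(m) = 21*(-13/(-38)) = 21*(-13*(-1/38)) = 21*(13/38) = 273/38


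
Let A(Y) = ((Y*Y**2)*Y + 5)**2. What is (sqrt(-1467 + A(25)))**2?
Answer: 152591795433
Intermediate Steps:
A(Y) = (5 + Y**4)**2 (A(Y) = (Y**3*Y + 5)**2 = (Y**4 + 5)**2 = (5 + Y**4)**2)
(sqrt(-1467 + A(25)))**2 = (sqrt(-1467 + (5 + 25**4)**2))**2 = (sqrt(-1467 + (5 + 390625)**2))**2 = (sqrt(-1467 + 390630**2))**2 = (sqrt(-1467 + 152591796900))**2 = (sqrt(152591795433))**2 = (3*sqrt(16954643937))**2 = 152591795433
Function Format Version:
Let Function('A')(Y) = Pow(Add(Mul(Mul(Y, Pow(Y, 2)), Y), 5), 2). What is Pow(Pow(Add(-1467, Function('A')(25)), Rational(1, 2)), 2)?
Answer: 152591795433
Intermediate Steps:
Function('A')(Y) = Pow(Add(5, Pow(Y, 4)), 2) (Function('A')(Y) = Pow(Add(Mul(Pow(Y, 3), Y), 5), 2) = Pow(Add(Pow(Y, 4), 5), 2) = Pow(Add(5, Pow(Y, 4)), 2))
Pow(Pow(Add(-1467, Function('A')(25)), Rational(1, 2)), 2) = Pow(Pow(Add(-1467, Pow(Add(5, Pow(25, 4)), 2)), Rational(1, 2)), 2) = Pow(Pow(Add(-1467, Pow(Add(5, 390625), 2)), Rational(1, 2)), 2) = Pow(Pow(Add(-1467, Pow(390630, 2)), Rational(1, 2)), 2) = Pow(Pow(Add(-1467, 152591796900), Rational(1, 2)), 2) = Pow(Pow(152591795433, Rational(1, 2)), 2) = Pow(Mul(3, Pow(16954643937, Rational(1, 2))), 2) = 152591795433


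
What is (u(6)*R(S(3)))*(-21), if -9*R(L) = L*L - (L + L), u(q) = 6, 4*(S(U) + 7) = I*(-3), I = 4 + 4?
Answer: 2730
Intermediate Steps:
I = 8
S(U) = -13 (S(U) = -7 + (8*(-3))/4 = -7 + (¼)*(-24) = -7 - 6 = -13)
R(L) = -L²/9 + 2*L/9 (R(L) = -(L*L - (L + L))/9 = -(L² - 2*L)/9 = -L²/9 + 2*L/9)
(u(6)*R(S(3)))*(-21) = (6*((⅑)*(-13)*(2 - 1*(-13))))*(-21) = (6*((⅑)*(-13)*(2 + 13)))*(-21) = (6*((⅑)*(-13)*15))*(-21) = (6*(-65/3))*(-21) = -130*(-21) = 2730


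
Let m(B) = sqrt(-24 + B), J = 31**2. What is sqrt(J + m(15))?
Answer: sqrt(961 + 3*I) ≈ 31.0 + 0.04839*I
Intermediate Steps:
J = 961
sqrt(J + m(15)) = sqrt(961 + sqrt(-24 + 15)) = sqrt(961 + sqrt(-9)) = sqrt(961 + 3*I)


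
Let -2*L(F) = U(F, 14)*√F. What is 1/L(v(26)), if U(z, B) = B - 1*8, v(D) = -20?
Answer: I*√5/30 ≈ 0.074536*I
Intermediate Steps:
U(z, B) = -8 + B (U(z, B) = B - 8 = -8 + B)
L(F) = -3*√F (L(F) = -(-8 + 14)*√F/2 = -3*√F)
1/L(v(26)) = 1/(-6*I*√5) = I*√5/30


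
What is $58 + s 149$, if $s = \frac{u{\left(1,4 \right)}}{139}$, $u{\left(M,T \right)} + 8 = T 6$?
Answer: $\frac{10446}{139} \approx 75.151$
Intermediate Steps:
$u{\left(M,T \right)} = -8 + 6 T$ ($u{\left(M,T \right)} = -8 + T 6 = -8 + 6 T$)
$s = \frac{16}{139}$ ($s = \frac{-8 + 6 \cdot 4}{139} = \left(-8 + 24\right) \frac{1}{139} = 16 \cdot \frac{1}{139} = \frac{16}{139} \approx 0.11511$)
$58 + s 149 = 58 + \frac{16}{139} \cdot 149 = 58 + \frac{2384}{139} = \frac{10446}{139}$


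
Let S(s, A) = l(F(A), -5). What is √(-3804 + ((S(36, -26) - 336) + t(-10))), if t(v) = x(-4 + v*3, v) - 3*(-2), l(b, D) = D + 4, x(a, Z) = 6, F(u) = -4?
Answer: I*√4129 ≈ 64.257*I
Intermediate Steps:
l(b, D) = 4 + D
S(s, A) = -1 (S(s, A) = 4 - 5 = -1)
t(v) = 12 (t(v) = 6 - 3*(-2) = 6 + 6 = 12)
√(-3804 + ((S(36, -26) - 336) + t(-10))) = √(-3804 + ((-1 - 336) + 12)) = √(-3804 + (-337 + 12)) = √(-3804 - 325) = √(-4129) = I*√4129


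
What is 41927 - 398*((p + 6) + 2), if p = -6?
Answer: 41131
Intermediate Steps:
41927 - 398*((p + 6) + 2) = 41927 - 398*((-6 + 6) + 2) = 41927 - 398*(0 + 2) = 41927 - 398*2 = 41927 - 1*796 = 41927 - 796 = 41131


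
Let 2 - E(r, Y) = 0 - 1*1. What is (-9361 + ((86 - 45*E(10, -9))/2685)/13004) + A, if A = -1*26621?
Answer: -1256338156729/34915740 ≈ -35982.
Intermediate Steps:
E(r, Y) = 3 (E(r, Y) = 2 - (0 - 1*1) = 2 - (0 - 1) = 2 - 1*(-1) = 2 + 1 = 3)
A = -26621
(-9361 + ((86 - 45*E(10, -9))/2685)/13004) + A = (-9361 + ((86 - 45*3)/2685)/13004) - 26621 = (-9361 + ((86 - 135)*(1/2685))*(1/13004)) - 26621 = (-9361 - 49*1/2685*(1/13004)) - 26621 = (-9361 - 49/2685*1/13004) - 26621 = (-9361 - 49/34915740) - 26621 = -326846242189/34915740 - 26621 = -1256338156729/34915740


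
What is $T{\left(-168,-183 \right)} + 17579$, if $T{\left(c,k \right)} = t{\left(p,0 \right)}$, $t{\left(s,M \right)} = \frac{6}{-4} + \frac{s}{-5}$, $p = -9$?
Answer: $\frac{175793}{10} \approx 17579.0$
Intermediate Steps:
$t{\left(s,M \right)} = - \frac{3}{2} - \frac{s}{5}$ ($t{\left(s,M \right)} = 6 \left(- \frac{1}{4}\right) + s \left(- \frac{1}{5}\right) = - \frac{3}{2} - \frac{s}{5}$)
$T{\left(c,k \right)} = \frac{3}{10}$ ($T{\left(c,k \right)} = - \frac{3}{2} - - \frac{9}{5} = - \frac{3}{2} + \frac{9}{5} = \frac{3}{10}$)
$T{\left(-168,-183 \right)} + 17579 = \frac{3}{10} + 17579 = \frac{175793}{10}$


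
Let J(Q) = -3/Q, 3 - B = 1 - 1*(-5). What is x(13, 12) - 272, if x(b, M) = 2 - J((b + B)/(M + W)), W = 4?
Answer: -1326/5 ≈ -265.20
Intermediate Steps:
B = -3 (B = 3 - (1 - 1*(-5)) = 3 - (1 + 5) = 3 - 1*6 = 3 - 6 = -3)
x(b, M) = 2 + 3*(4 + M)/(-3 + b) (x(b, M) = 2 - (-3)/((b - 3)/(M + 4)) = 2 - (-3)/((-3 + b)/(4 + M)) = 2 - (-3)*(4 + M)/(-3 + b) = 2 + 3*(4 + M)/(-3 + b))
x(13, 12) - 272 = (6 + 2*13 + 3*12)/(-3 + 13) - 272 = (6 + 26 + 36)/10 - 272 = (1/10)*68 - 272 = 34/5 - 272 = -1326/5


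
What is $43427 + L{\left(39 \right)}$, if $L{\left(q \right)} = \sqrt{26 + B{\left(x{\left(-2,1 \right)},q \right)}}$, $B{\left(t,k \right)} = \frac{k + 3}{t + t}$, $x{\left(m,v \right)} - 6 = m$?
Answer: $43427 + \frac{5 \sqrt{5}}{2} \approx 43433.0$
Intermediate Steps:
$x{\left(m,v \right)} = 6 + m$
$B{\left(t,k \right)} = \frac{3 + k}{2 t}$
$L{\left(q \right)} = \sqrt{\frac{211}{8} + \frac{q}{8}}$ ($L{\left(q \right)} = \sqrt{26 + \frac{3 + q}{2 \left(6 - 2\right)}} = \sqrt{26 + \frac{3 + q}{2 \cdot 4}} = \sqrt{26 + \frac{1}{2} \cdot \frac{1}{4} \left(3 + q\right)} = \sqrt{26 + \left(\frac{3}{8} + \frac{q}{8}\right)} = \sqrt{\frac{211}{8} + \frac{q}{8}}$)
$43427 + L{\left(39 \right)} = 43427 + \frac{\sqrt{422 + 2 \cdot 39}}{4} = 43427 + \frac{\sqrt{422 + 78}}{4} = 43427 + \frac{\sqrt{500}}{4} = 43427 + \frac{10 \sqrt{5}}{4} = 43427 + \frac{5 \sqrt{5}}{2}$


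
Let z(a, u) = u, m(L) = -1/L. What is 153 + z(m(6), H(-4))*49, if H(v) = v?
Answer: -43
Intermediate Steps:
153 + z(m(6), H(-4))*49 = 153 - 4*49 = 153 - 196 = -43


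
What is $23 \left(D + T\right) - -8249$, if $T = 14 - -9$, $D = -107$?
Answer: $6317$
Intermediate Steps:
$T = 23$ ($T = 14 + 9 = 23$)
$23 \left(D + T\right) - -8249 = 23 \left(-107 + 23\right) - -8249 = 23 \left(-84\right) + 8249 = -1932 + 8249 = 6317$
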